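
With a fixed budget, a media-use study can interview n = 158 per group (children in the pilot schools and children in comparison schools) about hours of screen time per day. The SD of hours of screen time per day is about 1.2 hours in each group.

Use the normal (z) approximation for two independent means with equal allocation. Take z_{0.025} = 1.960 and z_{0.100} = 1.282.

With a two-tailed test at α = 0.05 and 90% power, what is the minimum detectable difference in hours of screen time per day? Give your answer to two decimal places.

Minimum detectable difference ≈ 0.44 hours

δ = (z_{α/2} + z_β) · √((σ₁²+σ₂²)/n)
  = (1.960 + 1.282) · √(2.88/158)
  = 3.242 · √0.01823
  = 3.242 · 0.1350
  = 0.4377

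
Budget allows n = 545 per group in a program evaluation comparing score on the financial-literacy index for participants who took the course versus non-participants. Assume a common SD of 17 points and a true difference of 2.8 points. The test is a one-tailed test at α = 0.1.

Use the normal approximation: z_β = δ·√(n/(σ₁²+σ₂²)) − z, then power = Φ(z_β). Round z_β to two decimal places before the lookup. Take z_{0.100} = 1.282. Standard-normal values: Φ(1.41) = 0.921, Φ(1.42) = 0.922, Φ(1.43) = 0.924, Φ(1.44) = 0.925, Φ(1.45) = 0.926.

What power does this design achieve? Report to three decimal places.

Power ≈ 0.925

z_β = δ·√(n/(σ₁²+σ₂²)) − z_α
    = 2.8 · √(545/578) − 1.282
    = 2.8 · 0.97103 − 1.282
    = 2.7189 − 1.282 = 1.4369 → 1.44
Power = Φ(1.44) = 0.925.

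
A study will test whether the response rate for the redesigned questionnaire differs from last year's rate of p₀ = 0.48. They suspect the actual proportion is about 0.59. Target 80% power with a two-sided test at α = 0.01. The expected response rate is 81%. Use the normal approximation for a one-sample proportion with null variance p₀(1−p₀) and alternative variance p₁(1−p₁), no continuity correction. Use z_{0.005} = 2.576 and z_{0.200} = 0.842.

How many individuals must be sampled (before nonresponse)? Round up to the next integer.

n = 296

n = [z_{α/2}·√(p₀q₀) + z_β·√(p₁q₁)]² / (p₁ − p₀)²
  = [2.576·√(0.48·0.52) + 0.842·√(0.59·0.41)]² / (0.11)²
  = [2.576·0.4996 + 0.842·0.4918]² / 0.0121
  = [1.7011]² / 0.0121
  = 239.15
Adjust for 81% response: 239.15 / 0.81 = 295.25.
Round up → n = 296.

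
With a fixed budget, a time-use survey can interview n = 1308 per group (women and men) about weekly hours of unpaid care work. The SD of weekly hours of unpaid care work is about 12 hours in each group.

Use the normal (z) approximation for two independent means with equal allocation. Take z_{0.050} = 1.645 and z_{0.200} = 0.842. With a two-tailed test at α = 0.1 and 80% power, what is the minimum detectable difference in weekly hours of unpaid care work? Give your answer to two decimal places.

Minimum detectable difference ≈ 1.17 hours

δ = (z_{α/2} + z_β) · √((σ₁²+σ₂²)/n)
  = (1.645 + 0.842) · √(288/1308)
  = 2.487 · √0.22018
  = 2.487 · 0.4692
  = 1.1670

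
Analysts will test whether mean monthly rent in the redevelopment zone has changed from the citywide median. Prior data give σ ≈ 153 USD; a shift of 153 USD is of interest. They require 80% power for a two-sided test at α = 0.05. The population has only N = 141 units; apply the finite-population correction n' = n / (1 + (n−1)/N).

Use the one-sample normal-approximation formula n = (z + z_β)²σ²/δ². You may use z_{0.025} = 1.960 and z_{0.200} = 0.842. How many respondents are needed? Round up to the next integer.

n = (z_{α/2} + z_β)² · σ² / δ²
  = (1.960 + 0.842)² · 153² / 153²
  = 7.8512 · 23409 / 23409
  = 7.85
Finite-population correction (N = 141): 7.85 / (1 + (7.85 − 1)/141) = 7.49.
Round up → n = 8.

n = 8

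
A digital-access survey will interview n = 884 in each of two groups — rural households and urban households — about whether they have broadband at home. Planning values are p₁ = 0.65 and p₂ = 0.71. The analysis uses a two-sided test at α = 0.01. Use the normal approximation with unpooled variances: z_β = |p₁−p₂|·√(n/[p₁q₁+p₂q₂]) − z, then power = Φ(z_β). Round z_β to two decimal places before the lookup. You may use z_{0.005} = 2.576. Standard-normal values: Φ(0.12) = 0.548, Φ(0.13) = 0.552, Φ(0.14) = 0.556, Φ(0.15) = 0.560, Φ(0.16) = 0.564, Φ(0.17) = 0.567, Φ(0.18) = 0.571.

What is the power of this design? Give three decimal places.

z_β = |p₁−p₂|·√(n/[p₁q₁+p₂q₂]) − z_{α/2}
    = 0.06 · √(884/0.4334) − 2.576
    = 0.06 · 45.1629 − 2.576
    = 2.7098 − 2.576 = 0.1338 → 0.13
Power = Φ(0.13) = 0.552.

Power ≈ 0.552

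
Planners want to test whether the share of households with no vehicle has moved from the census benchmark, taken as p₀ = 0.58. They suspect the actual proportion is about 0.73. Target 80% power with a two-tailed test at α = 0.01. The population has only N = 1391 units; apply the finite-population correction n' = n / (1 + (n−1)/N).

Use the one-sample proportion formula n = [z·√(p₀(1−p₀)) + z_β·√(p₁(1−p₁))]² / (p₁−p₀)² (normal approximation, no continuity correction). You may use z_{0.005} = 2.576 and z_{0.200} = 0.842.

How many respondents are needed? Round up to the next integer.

n = [z_{α/2}·√(p₀q₀) + z_β·√(p₁q₁)]² / (p₁ − p₀)²
  = [2.576·√(0.58·0.42) + 0.842·√(0.73·0.27)]² / (0.15)²
  = [2.576·0.4936 + 0.842·0.4440]² / 0.0225
  = [1.6452]² / 0.0225
  = 120.30
Finite-population correction (N = 1391): 120.30 / (1 + (120.30 − 1)/1391) = 110.80.
Round up → n = 111.

n = 111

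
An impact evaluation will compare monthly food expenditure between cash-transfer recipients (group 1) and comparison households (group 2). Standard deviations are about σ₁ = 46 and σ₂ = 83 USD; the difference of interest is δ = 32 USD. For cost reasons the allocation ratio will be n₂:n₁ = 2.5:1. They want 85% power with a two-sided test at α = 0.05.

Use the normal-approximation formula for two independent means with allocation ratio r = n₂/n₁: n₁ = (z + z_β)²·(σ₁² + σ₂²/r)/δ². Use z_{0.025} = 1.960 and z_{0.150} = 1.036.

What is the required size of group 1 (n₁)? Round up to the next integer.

n₁ = (z_{α/2} + z_β)² · (σ₁² + σ₂²/r) / δ²
   = (1.960 + 1.036)² · (46² + 83²/2.5) / 32²
   = 8.9760 · (2116 + 2755.6) / 1024
   = 8.9760 · 4871.6 / 1024
   = 42.70
Round up → n₁ = 43; n₂ = r·n₁ = 2.5 × 43 = 108.

n₁ = 43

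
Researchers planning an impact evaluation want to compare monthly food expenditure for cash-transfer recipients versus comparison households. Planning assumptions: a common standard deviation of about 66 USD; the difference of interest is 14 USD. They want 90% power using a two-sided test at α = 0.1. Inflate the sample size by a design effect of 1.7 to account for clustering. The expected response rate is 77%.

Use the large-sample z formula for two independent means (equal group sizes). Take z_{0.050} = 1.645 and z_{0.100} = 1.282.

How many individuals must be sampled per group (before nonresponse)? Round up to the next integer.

n = 841 per group

n = (z_{α/2} + z_β)² · (σ₁² + σ₂²) / δ²
  = (1.645 + 1.282)² · (2·66² = 8712) / 14²
  = 8.5673 · 8712 / 196
  = 380.81
Design effect: 1.7 × 380.81 = 647.38.
Adjust for 77% response: 647.38 / 0.77 = 840.75.
Round up → n = 841 per group.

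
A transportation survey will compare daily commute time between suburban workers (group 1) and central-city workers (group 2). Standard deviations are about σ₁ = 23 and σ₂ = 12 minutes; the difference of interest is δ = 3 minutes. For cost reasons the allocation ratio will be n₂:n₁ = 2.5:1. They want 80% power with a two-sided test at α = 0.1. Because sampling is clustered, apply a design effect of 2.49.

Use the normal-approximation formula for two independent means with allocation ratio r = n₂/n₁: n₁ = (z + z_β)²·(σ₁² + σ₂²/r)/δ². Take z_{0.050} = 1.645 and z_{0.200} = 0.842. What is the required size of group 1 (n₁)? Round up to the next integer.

n₁ = 1004

n₁ = (z_{α/2} + z_β)² · (σ₁² + σ₂²/r) / δ²
   = (1.645 + 0.842)² · (23² + 12²/2.5) / 3²
   = 6.1852 · (529 + 57.6) / 9
   = 6.1852 · 586.6 / 9
   = 403.14
Design effect: 2.49 × 403.14 = 1003.81.
Round up → n₁ = 1004; n₂ = r·n₁ = 2.5 × 1004 = 2510.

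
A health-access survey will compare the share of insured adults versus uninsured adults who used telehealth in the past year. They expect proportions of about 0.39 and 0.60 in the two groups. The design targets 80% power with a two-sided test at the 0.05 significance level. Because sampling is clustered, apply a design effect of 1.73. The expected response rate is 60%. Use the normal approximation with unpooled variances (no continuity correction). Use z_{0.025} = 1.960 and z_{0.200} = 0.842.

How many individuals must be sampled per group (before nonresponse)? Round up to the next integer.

n = (z_{α/2} + z_β)² · [p₁(1−p₁) + p₂(1−p₂)] / (p₁ − p₂)²
  = (1.960 + 0.842)² · (0.39·0.61 + 0.60·0.40) / (-0.21)²
  = (2.802)² · (0.2379 + 0.2400) / 0.0441
  = 7.8512 · 0.4779 / 0.0441
  = 85.08
Design effect: 1.73 × 85.08 = 147.19.
Adjust for 60% response: 147.19 / 0.60 = 245.32.
Round up → n = 246 per group.

n = 246 per group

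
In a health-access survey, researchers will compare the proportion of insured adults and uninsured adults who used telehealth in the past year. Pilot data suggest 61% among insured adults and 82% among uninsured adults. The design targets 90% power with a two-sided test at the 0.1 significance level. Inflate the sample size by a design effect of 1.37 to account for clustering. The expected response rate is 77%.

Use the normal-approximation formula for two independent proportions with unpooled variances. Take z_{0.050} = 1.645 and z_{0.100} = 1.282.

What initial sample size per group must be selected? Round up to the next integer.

n = 134 per group

n = (z_{α/2} + z_β)² · [p₁(1−p₁) + p₂(1−p₂)] / (p₁ − p₂)²
  = (1.645 + 1.282)² · (0.61·0.39 + 0.82·0.18) / (-0.21)²
  = (2.927)² · (0.2379 + 0.1476) / 0.0441
  = 8.5673 · 0.3855 / 0.0441
  = 74.89
Design effect: 1.37 × 74.89 = 102.60.
Adjust for 77% response: 102.60 / 0.77 = 133.25.
Round up → n = 134 per group.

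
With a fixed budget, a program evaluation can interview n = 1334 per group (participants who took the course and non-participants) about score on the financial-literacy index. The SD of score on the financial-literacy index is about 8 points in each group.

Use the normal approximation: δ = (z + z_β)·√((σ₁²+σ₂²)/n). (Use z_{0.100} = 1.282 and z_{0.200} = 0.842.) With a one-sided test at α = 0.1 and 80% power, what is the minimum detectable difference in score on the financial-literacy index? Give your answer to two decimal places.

Minimum detectable difference ≈ 0.66 points

δ = (z_α + z_β) · √((σ₁²+σ₂²)/n)
  = (1.282 + 0.842) · √(128/1334)
  = 2.124 · √0.09595
  = 2.124 · 0.3098
  = 0.6579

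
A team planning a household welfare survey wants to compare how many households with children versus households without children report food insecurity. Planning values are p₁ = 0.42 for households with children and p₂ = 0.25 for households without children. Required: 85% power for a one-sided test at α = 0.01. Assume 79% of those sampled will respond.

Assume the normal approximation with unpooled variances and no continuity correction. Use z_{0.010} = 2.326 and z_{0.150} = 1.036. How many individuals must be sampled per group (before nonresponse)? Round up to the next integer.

n = (z_α + z_β)² · [p₁(1−p₁) + p₂(1−p₂)] / (p₁ − p₂)²
  = (2.326 + 1.036)² · (0.42·0.58 + 0.25·0.75) / (0.17)²
  = (3.362)² · (0.2436 + 0.1875) / 0.0289
  = 11.3030 · 0.4311 / 0.0289
  = 168.61
Adjust for 79% response: 168.61 / 0.79 = 213.43.
Round up → n = 214 per group.

n = 214 per group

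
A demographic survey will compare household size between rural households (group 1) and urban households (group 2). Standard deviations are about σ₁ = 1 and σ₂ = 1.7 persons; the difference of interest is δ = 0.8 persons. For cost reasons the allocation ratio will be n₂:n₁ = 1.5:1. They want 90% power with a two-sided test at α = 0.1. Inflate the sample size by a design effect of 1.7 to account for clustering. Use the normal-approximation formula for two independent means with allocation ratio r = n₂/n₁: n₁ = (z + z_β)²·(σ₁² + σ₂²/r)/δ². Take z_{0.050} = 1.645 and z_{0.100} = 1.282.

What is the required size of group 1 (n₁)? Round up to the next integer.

n₁ = (z_{α/2} + z_β)² · (σ₁² + σ₂²/r) / δ²
   = (1.645 + 1.282)² · (1² + 1.7²/1.5) / 0.8²
   = 8.5673 · (1 + 1.9267) / 0.64
   = 8.5673 · 2.9267 / 0.64
   = 39.18
Design effect: 1.7 × 39.18 = 66.60.
Round up → n₁ = 67; n₂ = r·n₁ = 1.5 × 67 = 101.

n₁ = 67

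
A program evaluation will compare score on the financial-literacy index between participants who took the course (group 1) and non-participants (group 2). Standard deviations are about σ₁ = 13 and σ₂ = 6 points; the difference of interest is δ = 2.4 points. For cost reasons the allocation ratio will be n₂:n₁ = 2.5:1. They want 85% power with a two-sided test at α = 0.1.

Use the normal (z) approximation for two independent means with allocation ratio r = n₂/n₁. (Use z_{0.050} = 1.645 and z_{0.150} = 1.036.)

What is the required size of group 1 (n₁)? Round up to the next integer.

n₁ = 229

n₁ = (z_{α/2} + z_β)² · (σ₁² + σ₂²/r) / δ²
   = (1.645 + 1.036)² · (13² + 6²/2.5) / 2.4²
   = 7.1878 · (169 + 14.4) / 5.76
   = 7.1878 · 183.4 / 5.76
   = 228.86
Round up → n₁ = 229; n₂ = r·n₁ = 2.5 × 229 = 573.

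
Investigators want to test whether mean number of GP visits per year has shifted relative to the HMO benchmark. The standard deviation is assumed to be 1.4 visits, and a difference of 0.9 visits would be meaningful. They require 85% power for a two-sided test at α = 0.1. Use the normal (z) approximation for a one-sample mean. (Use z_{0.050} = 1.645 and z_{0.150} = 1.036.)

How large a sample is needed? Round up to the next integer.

n = 18

n = (z_{α/2} + z_β)² · σ² / δ²
  = (1.645 + 1.036)² · 1.4² / 0.9²
  = 7.1878 · 1.96 / 0.81
  = 17.39
Round up → n = 18.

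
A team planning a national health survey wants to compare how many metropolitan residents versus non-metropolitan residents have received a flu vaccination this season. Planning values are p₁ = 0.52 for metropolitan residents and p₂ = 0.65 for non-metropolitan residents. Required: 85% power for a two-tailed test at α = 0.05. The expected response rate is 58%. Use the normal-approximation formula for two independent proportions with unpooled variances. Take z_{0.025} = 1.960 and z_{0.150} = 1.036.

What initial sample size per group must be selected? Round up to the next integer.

n = 437 per group

n = (z_{α/2} + z_β)² · [p₁(1−p₁) + p₂(1−p₂)] / (p₁ − p₂)²
  = (1.960 + 1.036)² · (0.52·0.48 + 0.65·0.35) / (-0.13)²
  = (2.996)² · (0.2496 + 0.2275) / 0.0169
  = 8.9760 · 0.4771 / 0.0169
  = 253.40
Adjust for 58% response: 253.40 / 0.58 = 436.90.
Round up → n = 437 per group.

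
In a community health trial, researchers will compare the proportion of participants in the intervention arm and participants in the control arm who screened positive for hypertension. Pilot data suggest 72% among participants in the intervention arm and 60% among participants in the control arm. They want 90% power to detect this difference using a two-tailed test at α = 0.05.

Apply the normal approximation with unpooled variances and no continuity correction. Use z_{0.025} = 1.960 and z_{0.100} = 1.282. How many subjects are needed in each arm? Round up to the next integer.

n = (z_{α/2} + z_β)² · [p₁(1−p₁) + p₂(1−p₂)] / (p₁ − p₂)²
  = (1.960 + 1.282)² · (0.72·0.28 + 0.60·0.40) / (0.12)²
  = (3.242)² · (0.2016 + 0.2400) / 0.0144
  = 10.5106 · 0.4416 / 0.0144
  = 322.32
Round up → n = 323 per group.

n = 323 per group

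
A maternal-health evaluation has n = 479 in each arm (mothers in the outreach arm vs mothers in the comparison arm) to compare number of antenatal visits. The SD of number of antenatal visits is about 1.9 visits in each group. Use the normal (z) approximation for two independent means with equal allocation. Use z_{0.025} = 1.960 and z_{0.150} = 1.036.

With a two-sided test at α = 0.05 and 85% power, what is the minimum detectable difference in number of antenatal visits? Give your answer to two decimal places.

Minimum detectable difference ≈ 0.37 visits

δ = (z_{α/2} + z_β) · √((σ₁²+σ₂²)/n)
  = (1.960 + 1.036) · √(7.22/479)
  = 2.996 · √0.01507
  = 2.996 · 0.1228
  = 0.3678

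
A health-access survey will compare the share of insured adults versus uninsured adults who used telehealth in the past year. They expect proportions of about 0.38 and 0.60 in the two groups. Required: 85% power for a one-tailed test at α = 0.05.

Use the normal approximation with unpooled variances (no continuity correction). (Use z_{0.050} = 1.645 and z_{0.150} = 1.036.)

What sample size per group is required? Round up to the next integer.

n = (z_α + z_β)² · [p₁(1−p₁) + p₂(1−p₂)] / (p₁ − p₂)²
  = (1.645 + 1.036)² · (0.38·0.62 + 0.60·0.40) / (-0.22)²
  = (2.681)² · (0.2356 + 0.2400) / 0.0484
  = 7.1878 · 0.4756 / 0.0484
  = 70.63
Round up → n = 71 per group.

n = 71 per group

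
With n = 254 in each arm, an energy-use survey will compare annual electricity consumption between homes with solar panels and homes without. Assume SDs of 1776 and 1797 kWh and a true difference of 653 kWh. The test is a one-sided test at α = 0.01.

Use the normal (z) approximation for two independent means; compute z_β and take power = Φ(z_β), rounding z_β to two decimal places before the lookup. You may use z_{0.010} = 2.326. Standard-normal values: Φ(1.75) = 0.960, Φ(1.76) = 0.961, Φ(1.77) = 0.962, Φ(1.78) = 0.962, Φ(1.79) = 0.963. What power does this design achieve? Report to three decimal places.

z_β = δ·√(n/(σ₁²+σ₂²)) − z_α
    = 653 · √(254/6383385) − 2.326
    = 653 · 0.00631 − 2.326
    = 4.1191 − 2.326 = 1.7931 → 1.79
Power = Φ(1.79) = 0.963.

Power ≈ 0.963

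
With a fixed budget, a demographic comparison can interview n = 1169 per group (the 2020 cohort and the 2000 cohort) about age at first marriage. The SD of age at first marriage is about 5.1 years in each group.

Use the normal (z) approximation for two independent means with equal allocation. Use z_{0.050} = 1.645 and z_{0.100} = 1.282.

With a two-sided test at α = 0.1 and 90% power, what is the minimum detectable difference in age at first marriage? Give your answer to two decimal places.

δ = (z_{α/2} + z_β) · √((σ₁²+σ₂²)/n)
  = (1.645 + 1.282) · √(52.02/1169)
  = 2.927 · √0.0445
  = 2.927 · 0.2109
  = 0.6174

Minimum detectable difference ≈ 0.62 years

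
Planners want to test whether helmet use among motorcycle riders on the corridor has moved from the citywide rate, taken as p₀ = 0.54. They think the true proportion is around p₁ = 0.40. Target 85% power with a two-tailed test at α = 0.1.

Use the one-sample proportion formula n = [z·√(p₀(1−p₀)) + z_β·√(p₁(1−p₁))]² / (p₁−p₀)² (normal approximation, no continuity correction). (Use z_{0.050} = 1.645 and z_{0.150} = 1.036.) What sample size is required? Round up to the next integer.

n = [z_{α/2}·√(p₀q₀) + z_β·√(p₁q₁)]² / (p₁ − p₀)²
  = [1.645·√(0.54·0.46) + 1.036·√(0.40·0.60)]² / (-0.14)²
  = [1.645·0.4984 + 1.036·0.4899]² / 0.0196
  = [1.3274]² / 0.0196
  = 89.90
Round up → n = 90.

n = 90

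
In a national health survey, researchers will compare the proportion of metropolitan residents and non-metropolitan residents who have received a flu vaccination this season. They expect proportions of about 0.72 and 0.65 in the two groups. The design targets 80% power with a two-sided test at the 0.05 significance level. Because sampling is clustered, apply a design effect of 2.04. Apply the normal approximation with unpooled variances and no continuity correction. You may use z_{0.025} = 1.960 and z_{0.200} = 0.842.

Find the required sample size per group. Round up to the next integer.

n = 1403 per group

n = (z_{α/2} + z_β)² · [p₁(1−p₁) + p₂(1−p₂)] / (p₁ − p₂)²
  = (1.960 + 0.842)² · (0.72·0.28 + 0.65·0.35) / (0.07)²
  = (2.802)² · (0.2016 + 0.2275) / 0.0049
  = 7.8512 · 0.4291 / 0.0049
  = 687.54
Design effect: 2.04 × 687.54 = 1402.58.
Round up → n = 1403 per group.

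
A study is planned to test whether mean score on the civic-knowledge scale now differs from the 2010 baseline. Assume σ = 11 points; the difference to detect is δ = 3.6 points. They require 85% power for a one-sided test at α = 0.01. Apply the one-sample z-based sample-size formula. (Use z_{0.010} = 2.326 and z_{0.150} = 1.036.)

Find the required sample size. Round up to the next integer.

n = 106

n = (z_α + z_β)² · σ² / δ²
  = (2.326 + 1.036)² · 11² / 3.6²
  = 11.3030 · 121 / 12.96
  = 105.53
Round up → n = 106.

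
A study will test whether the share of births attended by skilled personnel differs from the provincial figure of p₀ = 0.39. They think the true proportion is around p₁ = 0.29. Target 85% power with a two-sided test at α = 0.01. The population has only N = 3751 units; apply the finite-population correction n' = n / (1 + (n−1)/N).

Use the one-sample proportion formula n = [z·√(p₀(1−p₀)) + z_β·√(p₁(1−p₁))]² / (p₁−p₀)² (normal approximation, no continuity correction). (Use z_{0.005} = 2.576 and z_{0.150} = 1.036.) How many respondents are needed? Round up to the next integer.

n = 277

n = [z_{α/2}·√(p₀q₀) + z_β·√(p₁q₁)]² / (p₁ − p₀)²
  = [2.576·√(0.39·0.61) + 1.036·√(0.29·0.71)]² / (-0.10)²
  = [2.576·0.4877 + 1.036·0.4538]² / 0.0100
  = [1.7265]² / 0.0100
  = 298.09
Finite-population correction (N = 3751): 298.09 / (1 + (298.09 − 1)/3751) = 276.22.
Round up → n = 277.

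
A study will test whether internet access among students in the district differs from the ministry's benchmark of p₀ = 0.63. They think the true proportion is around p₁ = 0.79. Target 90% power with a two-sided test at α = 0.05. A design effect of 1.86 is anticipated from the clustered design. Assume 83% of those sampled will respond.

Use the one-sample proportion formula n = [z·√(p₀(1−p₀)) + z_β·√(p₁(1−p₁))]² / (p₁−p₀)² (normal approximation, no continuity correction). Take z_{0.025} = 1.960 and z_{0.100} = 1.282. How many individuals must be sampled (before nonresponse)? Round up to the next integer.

n = 189

n = [z_{α/2}·√(p₀q₀) + z_β·√(p₁q₁)]² / (p₁ − p₀)²
  = [1.960·√(0.63·0.37) + 1.282·√(0.79·0.21)]² / (0.16)²
  = [1.960·0.4828 + 1.282·0.4073]² / 0.0256
  = [1.4685]² / 0.0256
  = 84.23
Design effect: 1.86 × 84.23 = 156.68.
Adjust for 83% response: 156.68 / 0.83 = 188.77.
Round up → n = 189.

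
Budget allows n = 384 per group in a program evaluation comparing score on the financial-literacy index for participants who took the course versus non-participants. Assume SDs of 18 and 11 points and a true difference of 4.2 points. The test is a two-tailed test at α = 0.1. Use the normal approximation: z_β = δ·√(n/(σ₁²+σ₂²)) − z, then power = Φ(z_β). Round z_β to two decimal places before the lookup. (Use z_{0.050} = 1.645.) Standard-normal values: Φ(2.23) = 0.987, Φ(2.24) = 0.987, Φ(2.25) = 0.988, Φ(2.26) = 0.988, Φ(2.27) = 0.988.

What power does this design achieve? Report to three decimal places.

z_β = δ·√(n/(σ₁²+σ₂²)) − z_{α/2}
    = 4.2 · √(384/445) − 1.645
    = 4.2 · 0.92894 − 1.645
    = 3.9015 − 1.645 = 2.2565 → 2.26
Power = Φ(2.26) = 0.988.

Power ≈ 0.988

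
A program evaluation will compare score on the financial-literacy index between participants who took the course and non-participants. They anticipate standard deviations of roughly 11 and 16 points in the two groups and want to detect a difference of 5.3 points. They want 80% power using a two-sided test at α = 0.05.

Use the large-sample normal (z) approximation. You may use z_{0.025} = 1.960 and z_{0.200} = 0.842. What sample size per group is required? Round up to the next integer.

n = 106 per group

n = (z_{α/2} + z_β)² · (σ₁² + σ₂²) / δ²
  = (1.960 + 0.842)² · (11² + 16² = 377) / 5.3²
  = 7.8512 · 377 / 28.09
  = 105.37
Round up → n = 106 per group.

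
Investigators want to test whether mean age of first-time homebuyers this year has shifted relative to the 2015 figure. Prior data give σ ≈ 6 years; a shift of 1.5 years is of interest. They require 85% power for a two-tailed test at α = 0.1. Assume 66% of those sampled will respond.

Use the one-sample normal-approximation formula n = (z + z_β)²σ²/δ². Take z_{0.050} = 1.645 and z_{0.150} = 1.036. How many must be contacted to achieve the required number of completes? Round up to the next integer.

n = 175

n = (z_{α/2} + z_β)² · σ² / δ²
  = (1.645 + 1.036)² · 6² / 1.5²
  = 7.1878 · 36 / 2.25
  = 115.00
Adjust for 66% response: 115.00 / 0.66 = 174.25.
Round up → n = 175.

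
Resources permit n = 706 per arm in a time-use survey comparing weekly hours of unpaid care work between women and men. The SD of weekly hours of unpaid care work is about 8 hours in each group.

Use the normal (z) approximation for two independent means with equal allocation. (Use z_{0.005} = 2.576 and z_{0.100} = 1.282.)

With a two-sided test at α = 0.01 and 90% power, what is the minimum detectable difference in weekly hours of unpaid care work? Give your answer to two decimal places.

δ = (z_{α/2} + z_β) · √((σ₁²+σ₂²)/n)
  = (2.576 + 1.282) · √(128/706)
  = 3.858 · √0.1813
  = 3.858 · 0.4258
  = 1.6427

Minimum detectable difference ≈ 1.64 hours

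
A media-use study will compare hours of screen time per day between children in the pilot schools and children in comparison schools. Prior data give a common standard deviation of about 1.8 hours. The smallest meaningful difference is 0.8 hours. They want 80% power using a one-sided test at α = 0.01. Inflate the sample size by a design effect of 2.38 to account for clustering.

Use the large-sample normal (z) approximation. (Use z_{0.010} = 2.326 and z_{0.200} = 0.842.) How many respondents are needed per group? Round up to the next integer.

n = (z_α + z_β)² · (σ₁² + σ₂²) / δ²
  = (2.326 + 0.842)² · (2·1.8² = 6.48) / 0.8²
  = 10.0362 · 6.48 / 0.64
  = 101.62
Design effect: 2.38 × 101.62 = 241.85.
Round up → n = 242 per group.

n = 242 per group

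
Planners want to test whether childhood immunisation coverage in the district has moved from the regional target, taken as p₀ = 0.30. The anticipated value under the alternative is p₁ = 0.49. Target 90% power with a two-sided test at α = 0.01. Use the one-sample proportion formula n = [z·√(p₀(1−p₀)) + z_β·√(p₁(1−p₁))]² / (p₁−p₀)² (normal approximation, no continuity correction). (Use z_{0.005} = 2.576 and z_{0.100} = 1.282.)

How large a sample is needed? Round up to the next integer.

n = [z_{α/2}·√(p₀q₀) + z_β·√(p₁q₁)]² / (p₁ − p₀)²
  = [2.576·√(0.30·0.70) + 1.282·√(0.49·0.51)]² / (0.19)²
  = [2.576·0.4583 + 1.282·0.4999]² / 0.0361
  = [1.8213]² / 0.0361
  = 91.89
Round up → n = 92.

n = 92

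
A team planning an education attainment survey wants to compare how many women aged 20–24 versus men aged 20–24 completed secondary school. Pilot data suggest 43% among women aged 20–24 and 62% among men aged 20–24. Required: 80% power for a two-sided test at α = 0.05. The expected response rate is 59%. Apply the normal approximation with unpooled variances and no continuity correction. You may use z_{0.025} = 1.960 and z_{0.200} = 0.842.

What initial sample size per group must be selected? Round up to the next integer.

n = 178 per group

n = (z_{α/2} + z_β)² · [p₁(1−p₁) + p₂(1−p₂)] / (p₁ − p₂)²
  = (1.960 + 0.842)² · (0.43·0.57 + 0.62·0.38) / (-0.19)²
  = (2.802)² · (0.2451 + 0.2356) / 0.0361
  = 7.8512 · 0.4807 / 0.0361
  = 104.54
Adjust for 59% response: 104.54 / 0.59 = 177.19.
Round up → n = 178 per group.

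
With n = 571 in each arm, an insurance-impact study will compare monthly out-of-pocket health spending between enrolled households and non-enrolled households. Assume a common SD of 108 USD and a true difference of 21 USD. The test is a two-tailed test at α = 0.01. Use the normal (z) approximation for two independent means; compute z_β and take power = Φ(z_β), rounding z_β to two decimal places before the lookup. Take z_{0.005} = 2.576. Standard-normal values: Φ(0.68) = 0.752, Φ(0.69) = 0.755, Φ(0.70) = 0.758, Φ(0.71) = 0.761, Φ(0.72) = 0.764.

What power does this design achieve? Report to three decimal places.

Power ≈ 0.761

z_β = δ·√(n/(σ₁²+σ₂²)) − z_{α/2}
    = 21 · √(571/23328) − 2.576
    = 21 · 0.15645 − 2.576
    = 3.2855 − 2.576 = 0.7095 → 0.71
Power = Φ(0.71) = 0.761.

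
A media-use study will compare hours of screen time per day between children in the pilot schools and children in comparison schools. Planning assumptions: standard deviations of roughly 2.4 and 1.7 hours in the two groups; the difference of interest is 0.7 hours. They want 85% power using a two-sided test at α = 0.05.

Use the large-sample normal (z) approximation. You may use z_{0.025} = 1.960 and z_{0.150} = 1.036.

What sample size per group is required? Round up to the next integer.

n = 159 per group

n = (z_{α/2} + z_β)² · (σ₁² + σ₂²) / δ²
  = (1.960 + 1.036)² · (2.4² + 1.7² = 8.65) / 0.7²
  = 8.9760 · 8.65 / 0.49
  = 158.45
Round up → n = 159 per group.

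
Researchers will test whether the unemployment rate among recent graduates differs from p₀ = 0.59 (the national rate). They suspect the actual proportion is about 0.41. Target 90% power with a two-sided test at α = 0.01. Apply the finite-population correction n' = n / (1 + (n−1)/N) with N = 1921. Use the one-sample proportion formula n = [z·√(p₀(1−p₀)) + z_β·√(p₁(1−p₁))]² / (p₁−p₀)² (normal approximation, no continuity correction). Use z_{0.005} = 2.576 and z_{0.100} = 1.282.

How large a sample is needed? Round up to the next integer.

n = [z_{α/2}·√(p₀q₀) + z_β·√(p₁q₁)]² / (p₁ − p₀)²
  = [2.576·√(0.59·0.41) + 1.282·√(0.41·0.59)]² / (-0.18)²
  = [2.576·0.4918 + 1.282·0.4918]² / 0.0324
  = [1.8975]² / 0.0324
  = 111.13
Finite-population correction (N = 1921): 111.13 / (1 + (111.13 − 1)/1921) = 105.10.
Round up → n = 106.

n = 106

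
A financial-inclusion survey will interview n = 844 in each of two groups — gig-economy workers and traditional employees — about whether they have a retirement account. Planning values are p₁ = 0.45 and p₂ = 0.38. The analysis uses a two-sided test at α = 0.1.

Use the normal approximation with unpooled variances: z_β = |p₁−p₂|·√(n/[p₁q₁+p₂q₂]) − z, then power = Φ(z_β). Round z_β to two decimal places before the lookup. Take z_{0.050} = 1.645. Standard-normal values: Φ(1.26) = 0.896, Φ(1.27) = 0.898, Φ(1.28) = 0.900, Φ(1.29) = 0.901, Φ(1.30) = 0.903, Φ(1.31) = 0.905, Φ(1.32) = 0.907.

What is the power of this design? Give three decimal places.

z_β = |p₁−p₂|·√(n/[p₁q₁+p₂q₂]) − z_{α/2}
    = 0.07 · √(844/0.4831) − 1.645
    = 0.07 · 41.7977 − 1.645
    = 2.9258 − 1.645 = 1.2808 → 1.28
Power = Φ(1.28) = 0.900.

Power ≈ 0.900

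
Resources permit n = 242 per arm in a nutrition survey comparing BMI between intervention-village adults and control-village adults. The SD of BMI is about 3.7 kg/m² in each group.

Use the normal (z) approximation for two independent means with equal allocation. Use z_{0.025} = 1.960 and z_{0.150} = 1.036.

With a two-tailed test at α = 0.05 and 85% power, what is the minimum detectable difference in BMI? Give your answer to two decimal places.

Minimum detectable difference ≈ 1.01 kg/m²

δ = (z_{α/2} + z_β) · √((σ₁²+σ₂²)/n)
  = (1.960 + 1.036) · √(27.38/242)
  = 2.996 · √0.11314
  = 2.996 · 0.3364
  = 1.0077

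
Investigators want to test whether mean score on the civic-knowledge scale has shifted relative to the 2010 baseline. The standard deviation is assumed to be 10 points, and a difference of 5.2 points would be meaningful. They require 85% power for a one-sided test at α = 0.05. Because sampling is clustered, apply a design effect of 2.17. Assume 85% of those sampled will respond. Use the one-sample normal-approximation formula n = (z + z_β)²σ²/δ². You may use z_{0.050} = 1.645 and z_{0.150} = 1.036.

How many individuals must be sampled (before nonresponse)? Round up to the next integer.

n = 68

n = (z_α + z_β)² · σ² / δ²
  = (1.645 + 1.036)² · 10² / 5.2²
  = 7.1878 · 100 / 27.04
  = 26.58
Design effect: 2.17 × 26.58 = 57.68.
Adjust for 85% response: 57.68 / 0.85 = 67.86.
Round up → n = 68.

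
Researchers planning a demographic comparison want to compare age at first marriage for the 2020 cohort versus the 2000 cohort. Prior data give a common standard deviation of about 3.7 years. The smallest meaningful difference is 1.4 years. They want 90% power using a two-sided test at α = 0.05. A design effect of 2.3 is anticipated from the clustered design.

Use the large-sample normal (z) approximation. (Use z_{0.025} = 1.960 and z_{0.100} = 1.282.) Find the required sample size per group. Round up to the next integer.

n = (z_{α/2} + z_β)² · (σ₁² + σ₂²) / δ²
  = (1.960 + 1.282)² · (2·3.7² = 27.38) / 1.4²
  = 10.5106 · 27.38 / 1.96
  = 146.83
Design effect: 2.3 × 146.83 = 337.70.
Round up → n = 338 per group.

n = 338 per group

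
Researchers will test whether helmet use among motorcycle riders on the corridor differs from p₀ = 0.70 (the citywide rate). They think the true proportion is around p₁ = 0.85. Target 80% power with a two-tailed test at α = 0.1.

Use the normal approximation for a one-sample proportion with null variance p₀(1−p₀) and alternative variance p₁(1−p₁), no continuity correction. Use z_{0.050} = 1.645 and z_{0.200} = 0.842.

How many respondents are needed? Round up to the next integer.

n = [z_{α/2}·√(p₀q₀) + z_β·√(p₁q₁)]² / (p₁ − p₀)²
  = [1.645·√(0.70·0.30) + 0.842·√(0.85·0.15)]² / (0.15)²
  = [1.645·0.4583 + 0.842·0.3571]² / 0.0225
  = [1.0545]² / 0.0225
  = 49.42
Round up → n = 50.

n = 50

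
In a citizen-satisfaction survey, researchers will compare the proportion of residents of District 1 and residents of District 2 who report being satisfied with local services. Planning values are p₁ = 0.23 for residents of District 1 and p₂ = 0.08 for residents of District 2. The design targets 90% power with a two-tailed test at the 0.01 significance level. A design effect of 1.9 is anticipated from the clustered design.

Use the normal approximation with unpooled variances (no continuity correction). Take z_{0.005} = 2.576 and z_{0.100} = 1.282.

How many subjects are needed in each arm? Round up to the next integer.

n = (z_{α/2} + z_β)² · [p₁(1−p₁) + p₂(1−p₂)] / (p₁ − p₂)²
  = (2.576 + 1.282)² · (0.23·0.77 + 0.08·0.92) / (0.15)²
  = (3.858)² · (0.1771 + 0.0736) / 0.0225
  = 14.8842 · 0.2507 / 0.0225
  = 165.84
Design effect: 1.9 × 165.84 = 315.10.
Round up → n = 316 per group.

n = 316 per group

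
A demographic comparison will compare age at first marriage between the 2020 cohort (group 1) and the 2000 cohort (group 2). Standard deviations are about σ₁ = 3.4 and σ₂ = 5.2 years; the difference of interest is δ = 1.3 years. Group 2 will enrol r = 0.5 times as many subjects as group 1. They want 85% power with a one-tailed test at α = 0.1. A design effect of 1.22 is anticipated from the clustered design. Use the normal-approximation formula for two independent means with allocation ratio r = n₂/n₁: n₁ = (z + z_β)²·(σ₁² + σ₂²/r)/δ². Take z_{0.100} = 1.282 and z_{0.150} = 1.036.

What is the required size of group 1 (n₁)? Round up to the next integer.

n₁ = 255

n₁ = (z_α + z_β)² · (σ₁² + σ₂²/r) / δ²
   = (1.282 + 1.036)² · (3.4² + 5.2²/0.5) / 1.3²
   = 5.3731 · (11.56 + 54.08) / 1.69
   = 5.3731 · 65.64 / 1.69
   = 208.69
Design effect: 1.22 × 208.69 = 254.61.
Round up → n₁ = 255; n₂ = r·n₁ = 0.5 × 255 = 128.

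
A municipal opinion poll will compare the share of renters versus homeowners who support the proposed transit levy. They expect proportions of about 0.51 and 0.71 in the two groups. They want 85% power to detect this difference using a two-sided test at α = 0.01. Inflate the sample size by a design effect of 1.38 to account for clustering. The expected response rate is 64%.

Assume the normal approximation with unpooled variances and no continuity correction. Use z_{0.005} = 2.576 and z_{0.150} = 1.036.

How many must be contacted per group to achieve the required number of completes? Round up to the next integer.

n = (z_{α/2} + z_β)² · [p₁(1−p₁) + p₂(1−p₂)] / (p₁ − p₂)²
  = (2.576 + 1.036)² · (0.51·0.49 + 0.71·0.29) / (-0.20)²
  = (3.612)² · (0.2499 + 0.2059) / 0.0400
  = 13.0465 · 0.4558 / 0.0400
  = 148.67
Design effect: 1.38 × 148.67 = 205.16.
Adjust for 64% response: 205.16 / 0.64 = 320.56.
Round up → n = 321 per group.

n = 321 per group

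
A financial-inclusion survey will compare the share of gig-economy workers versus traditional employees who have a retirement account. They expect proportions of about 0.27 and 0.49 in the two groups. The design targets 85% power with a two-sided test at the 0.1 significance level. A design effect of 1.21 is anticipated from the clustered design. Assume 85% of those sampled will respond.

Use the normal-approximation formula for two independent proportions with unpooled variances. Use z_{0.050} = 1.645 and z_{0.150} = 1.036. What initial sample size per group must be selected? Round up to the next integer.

n = (z_{α/2} + z_β)² · [p₁(1−p₁) + p₂(1−p₂)] / (p₁ − p₂)²
  = (1.645 + 1.036)² · (0.27·0.73 + 0.49·0.51) / (-0.22)²
  = (2.681)² · (0.1971 + 0.2499) / 0.0484
  = 7.1878 · 0.4470 / 0.0484
  = 66.38
Design effect: 1.21 × 66.38 = 80.32.
Adjust for 85% response: 80.32 / 0.85 = 94.50.
Round up → n = 95 per group.

n = 95 per group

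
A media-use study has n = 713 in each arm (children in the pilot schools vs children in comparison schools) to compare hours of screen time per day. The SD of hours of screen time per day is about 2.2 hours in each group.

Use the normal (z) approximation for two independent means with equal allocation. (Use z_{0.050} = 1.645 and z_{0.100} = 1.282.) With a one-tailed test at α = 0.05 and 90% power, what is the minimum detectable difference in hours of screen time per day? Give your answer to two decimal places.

Minimum detectable difference ≈ 0.34 hours

δ = (z_α + z_β) · √((σ₁²+σ₂²)/n)
  = (1.645 + 1.282) · √(9.68/713)
  = 2.927 · √0.01358
  = 2.927 · 0.1165
  = 0.3410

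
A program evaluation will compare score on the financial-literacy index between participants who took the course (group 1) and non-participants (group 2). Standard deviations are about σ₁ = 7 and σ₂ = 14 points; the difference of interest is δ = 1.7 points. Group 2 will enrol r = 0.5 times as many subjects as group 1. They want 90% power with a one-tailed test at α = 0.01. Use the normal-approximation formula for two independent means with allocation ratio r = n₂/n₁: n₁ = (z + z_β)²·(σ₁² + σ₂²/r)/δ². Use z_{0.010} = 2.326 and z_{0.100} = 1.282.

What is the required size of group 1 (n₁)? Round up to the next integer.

n₁ = 1987

n₁ = (z_α + z_β)² · (σ₁² + σ₂²/r) / δ²
   = (2.326 + 1.282)² · (7² + 14²/0.5) / 1.7²
   = 13.0177 · (49 + 392) / 2.89
   = 13.0177 · 441 / 2.89
   = 1986.43
Round up → n₁ = 1987; n₂ = r·n₁ = 0.5 × 1987 = 994.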